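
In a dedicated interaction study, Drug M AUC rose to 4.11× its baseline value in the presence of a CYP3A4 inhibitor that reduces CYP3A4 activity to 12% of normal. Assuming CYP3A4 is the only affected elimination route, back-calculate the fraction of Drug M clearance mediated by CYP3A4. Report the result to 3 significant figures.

0.860

CL'/CL = 1 / 4.11 = 0.2433
0.12·fm + (1 − fm) = 0.2433
fm = (0.2433 − 1) / (0.12 − 1) = 0.860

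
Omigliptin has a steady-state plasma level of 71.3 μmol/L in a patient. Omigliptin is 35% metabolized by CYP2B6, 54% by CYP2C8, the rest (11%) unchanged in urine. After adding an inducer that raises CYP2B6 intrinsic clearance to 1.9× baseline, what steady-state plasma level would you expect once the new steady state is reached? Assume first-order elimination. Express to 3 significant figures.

CYP2B6: 0.35 × 1.9 = 0.665
CYP2C8: 0.54 (unchanged)
Other: 0.11 (unchanged)
Relative clearance = 0.665 + 0.54 + 0.11 = 1.315.
New steady-state plasma level = baseline ÷ relative clearance = 71.3 / 1.315 = 54.2 μmol/L.

54.2 μmol/L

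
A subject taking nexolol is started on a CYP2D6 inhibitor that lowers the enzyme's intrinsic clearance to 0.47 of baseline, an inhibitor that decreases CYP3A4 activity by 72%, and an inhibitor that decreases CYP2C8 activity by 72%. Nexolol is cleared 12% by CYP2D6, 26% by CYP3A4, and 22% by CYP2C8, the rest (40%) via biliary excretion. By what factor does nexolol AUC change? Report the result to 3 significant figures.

CYP2D6: 0.12 × 0.47 = 0.0564
CYP3A4: 0.26 × 0.28 = 0.0728
CYP2C8: 0.22 × 0.28 = 0.0616
Other: 0.4 (unchanged)
New clearance relative to baseline: 0.0564 + 0.0728 + 0.0616 + 0.4 = 0.5908.
AUC ∝ 1/CL: fold-change = 1 / 0.5908 = 1.69.

1.69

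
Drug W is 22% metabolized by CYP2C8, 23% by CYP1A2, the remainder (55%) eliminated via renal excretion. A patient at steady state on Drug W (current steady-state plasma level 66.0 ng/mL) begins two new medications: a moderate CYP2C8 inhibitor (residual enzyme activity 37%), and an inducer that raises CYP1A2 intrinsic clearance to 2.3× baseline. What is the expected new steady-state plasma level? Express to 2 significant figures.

57 ng/mL

The CYP2C8 pathway (22% of clearance) is reduced to 0.37× activity: 0.22 × 0.37 = 0.0814.
The CYP1A2 pathway (23% of clearance) increases to 2.3× activity: 0.23 × 2.3 = 0.529.
The remaining 55% of clearance is unaffected.
Relative clearance = 0.0814 + 0.529 + 0.55 = 1.1604.
New steady-state plasma level = 66.0 / 1.1604 = 57 ng/mL (concentration scales inversely with clearance).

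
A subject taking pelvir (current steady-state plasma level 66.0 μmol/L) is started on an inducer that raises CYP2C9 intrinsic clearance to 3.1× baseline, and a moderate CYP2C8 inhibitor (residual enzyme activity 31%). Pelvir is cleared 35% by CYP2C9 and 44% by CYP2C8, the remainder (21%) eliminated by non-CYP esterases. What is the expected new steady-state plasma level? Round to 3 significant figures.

46.1 μmol/L

CYP2C9: 0.35 × 3.1 = 1.085
CYP2C8: 0.44 × 0.31 = 0.1364
Other: 0.21 (unchanged)
Relative clearance = 1.085 + 0.1364 + 0.21 = 1.4314.
Dividing the baseline by the relative clearance: 66.0 / 1.4314 = 46.1 μmol/L.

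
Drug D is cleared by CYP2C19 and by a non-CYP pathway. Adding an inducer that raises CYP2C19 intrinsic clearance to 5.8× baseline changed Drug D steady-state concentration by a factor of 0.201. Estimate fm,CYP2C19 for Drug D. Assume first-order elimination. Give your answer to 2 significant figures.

0.83

Let x = fm,CYP2C19. Because steady-state concentration ∝ 1/CL, relative clearance rose to 1/0.201 = 4.975.
Only the CYP2C19 route changed, so 4.975 = x·5.8 + (1 − x), giving x = 0.83.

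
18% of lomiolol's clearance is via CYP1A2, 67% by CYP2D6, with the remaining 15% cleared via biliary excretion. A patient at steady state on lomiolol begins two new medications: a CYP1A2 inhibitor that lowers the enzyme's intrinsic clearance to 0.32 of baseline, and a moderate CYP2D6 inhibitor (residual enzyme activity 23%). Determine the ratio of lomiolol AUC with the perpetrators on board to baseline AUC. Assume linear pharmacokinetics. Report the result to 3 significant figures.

The CYP1A2 pathway (18% of clearance) drops to 0.32× activity: 0.18 × 0.32 = 0.0576.
The CYP2D6 pathway (67% of clearance) drops to 0.23× activity: 0.67 × 0.23 = 0.1541.
Non-CYP routes (15%) are unchanged.
Relative clearance = 0.0576 + 0.1541 + 0.15 = 0.3617.
Net AUC ratio = 1 / 0.3617 = 2.76.

2.76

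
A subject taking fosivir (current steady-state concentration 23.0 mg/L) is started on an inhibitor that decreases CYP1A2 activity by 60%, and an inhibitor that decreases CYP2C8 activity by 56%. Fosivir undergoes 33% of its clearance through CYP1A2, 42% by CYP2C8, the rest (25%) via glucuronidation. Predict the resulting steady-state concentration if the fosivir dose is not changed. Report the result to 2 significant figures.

The CYP1A2 pathway (33% of clearance) drops to 0.4× activity: 0.33 × 0.4 = 0.132.
The CYP2C8 pathway (42% of clearance) falls to 0.44× activity: 0.42 × 0.44 = 0.1848.
The remaining 25% of clearance is unaffected.
CL_new/CL_old = 0.132 + 0.1848 + 0.25 = 0.5668.
New steady-state concentration = 23.0 / 0.5668 = 41 mg/L (concentration scales inversely with clearance).

41 mg/L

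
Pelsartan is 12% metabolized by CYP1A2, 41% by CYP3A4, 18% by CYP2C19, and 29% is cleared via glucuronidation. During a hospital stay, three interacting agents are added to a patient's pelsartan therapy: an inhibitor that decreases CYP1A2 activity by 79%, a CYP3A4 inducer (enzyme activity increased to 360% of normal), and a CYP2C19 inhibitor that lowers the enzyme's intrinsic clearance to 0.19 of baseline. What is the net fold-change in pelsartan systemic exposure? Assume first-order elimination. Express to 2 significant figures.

The CYP1A2 pathway (12% of clearance) is reduced to 0.21× activity: 0.12 × 0.21 = 0.0252.
The CYP3A4 pathway (41% of clearance) is boosted to 3.6× activity: 0.41 × 3.6 = 1.476.
The CYP2C19 pathway (18% of clearance) is reduced to 0.19× activity: 0.18 × 0.19 = 0.0342.
Non-CYP routes (29%) are unchanged.
Relative clearance = 0.0252 + 1.476 + 0.0342 + 0.29 = 1.8254.
Net systemic exposure ratio = 1 / 1.8254 = 0.55.

0.55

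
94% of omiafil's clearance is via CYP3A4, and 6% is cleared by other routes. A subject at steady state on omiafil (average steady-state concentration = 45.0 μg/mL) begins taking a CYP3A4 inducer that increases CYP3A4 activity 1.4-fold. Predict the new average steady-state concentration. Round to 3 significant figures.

32.7 μg/mL

The CYP3A4 pathway (94% of clearance) increases to 1.4× activity: 0.94 × 1.4 = 1.316.
Non-CYP routes (6%) are unchanged.
CL_new/CL_old = 1.316 + 0.06 = 1.376.
New average steady-state concentration = baseline ÷ relative clearance = 45.0 / 1.376 = 32.7 μg/mL.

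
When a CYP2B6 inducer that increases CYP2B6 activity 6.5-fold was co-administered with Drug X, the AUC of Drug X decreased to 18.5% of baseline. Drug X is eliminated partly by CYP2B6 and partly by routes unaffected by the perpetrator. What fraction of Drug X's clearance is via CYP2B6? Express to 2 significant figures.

Let x = fm,CYP2B6. Because AUC ∝ 1/CL, relative clearance rose to 1/0.185 = 5.405.
Setting x·6.5 + (1 − x) = 5.405 and solving: x = (5.405 − 1)/(6.5 − 1) = 0.80.

0.80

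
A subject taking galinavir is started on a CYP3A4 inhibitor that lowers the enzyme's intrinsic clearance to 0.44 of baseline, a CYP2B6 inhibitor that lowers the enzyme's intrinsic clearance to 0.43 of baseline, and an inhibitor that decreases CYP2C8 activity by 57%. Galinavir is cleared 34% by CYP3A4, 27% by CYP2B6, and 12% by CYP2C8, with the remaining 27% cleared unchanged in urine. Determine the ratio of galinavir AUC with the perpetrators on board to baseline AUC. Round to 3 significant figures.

The CYP3A4 pathway (34% of clearance) is reduced to 0.44× activity: 0.34 × 0.44 = 0.1496.
The CYP2B6 pathway (27% of clearance) drops to 0.43× activity: 0.27 × 0.43 = 0.1161.
The CYP2C8 pathway (12% of clearance) drops to 0.43× activity: 0.12 × 0.43 = 0.0516.
Non-CYP routes (27%) are unchanged.
New clearance relative to baseline: 0.1496 + 0.1161 + 0.0516 + 0.27 = 0.5873.
Because AUC varies inversely with clearance, the combined effect is 1 / 0.5873 = 1.70.

1.70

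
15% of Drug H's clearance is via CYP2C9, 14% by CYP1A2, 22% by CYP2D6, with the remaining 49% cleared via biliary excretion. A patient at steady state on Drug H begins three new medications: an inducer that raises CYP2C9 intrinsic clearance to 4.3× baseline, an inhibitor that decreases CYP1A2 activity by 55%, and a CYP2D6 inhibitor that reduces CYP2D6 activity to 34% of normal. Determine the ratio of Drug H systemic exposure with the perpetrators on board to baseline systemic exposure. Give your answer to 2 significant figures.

0.79

The CYP2C9 pathway (15% of clearance) is boosted to 4.3× activity: 0.15 × 4.3 = 0.645.
The CYP1A2 pathway (14% of clearance) drops to 0.45× activity: 0.14 × 0.45 = 0.063.
The CYP2D6 pathway (22% of clearance) drops to 0.34× activity: 0.22 × 0.34 = 0.0748.
The remaining 49% of clearance is unaffected.
Relative clearance = 0.645 + 0.063 + 0.0748 + 0.49 = 1.2728.
Net systemic exposure ratio = 1 / 1.2728 = 0.79.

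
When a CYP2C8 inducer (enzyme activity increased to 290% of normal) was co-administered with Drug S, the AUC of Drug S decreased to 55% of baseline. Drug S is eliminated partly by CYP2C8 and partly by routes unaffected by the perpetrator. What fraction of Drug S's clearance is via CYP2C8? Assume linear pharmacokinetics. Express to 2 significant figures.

Let fm be the CYP2C8 fraction. New clearance relative to baseline = fm × 2.9 + (1 − fm).
AUC ratio = 1 / (new CL fraction), so new CL fraction = 1 / 0.550 = 1.818.
fm × 2.9 + 1 − fm = 1.818  ⇒  fm × (2.9 − 1) = 0.8182  ⇒  fm = 0.43.

0.43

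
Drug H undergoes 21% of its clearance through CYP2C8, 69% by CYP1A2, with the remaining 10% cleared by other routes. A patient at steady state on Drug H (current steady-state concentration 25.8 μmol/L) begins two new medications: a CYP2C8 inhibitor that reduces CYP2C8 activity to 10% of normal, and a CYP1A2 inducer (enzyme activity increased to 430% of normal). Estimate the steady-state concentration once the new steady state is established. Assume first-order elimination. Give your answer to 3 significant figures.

The CYP2C8 pathway (21% of clearance) drops to 0.1× activity: 0.21 × 0.1 = 0.021.
The CYP1A2 pathway (69% of clearance) rises to 4.3× activity: 0.69 × 4.3 = 2.967.
The remaining 10% of clearance is unaffected.
New clearance relative to baseline: 0.021 + 2.967 + 0.1 = 3.088.
New steady-state concentration = 25.8 / 3.088 = 8.35 μmol/L (concentration scales inversely with clearance).

8.35 μmol/L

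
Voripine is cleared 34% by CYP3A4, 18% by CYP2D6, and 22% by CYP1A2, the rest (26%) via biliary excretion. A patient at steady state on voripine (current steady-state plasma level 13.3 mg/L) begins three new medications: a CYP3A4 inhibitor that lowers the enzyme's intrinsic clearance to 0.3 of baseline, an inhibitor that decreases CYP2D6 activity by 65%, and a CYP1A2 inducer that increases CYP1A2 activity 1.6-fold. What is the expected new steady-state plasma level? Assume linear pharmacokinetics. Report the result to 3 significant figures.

The CYP3A4 pathway (34% of clearance) drops to 0.3× activity: 0.34 × 0.3 = 0.102.
The CYP2D6 pathway (18% of clearance) drops to 0.35× activity: 0.18 × 0.35 = 0.063.
The CYP1A2 pathway (22% of clearance) rises to 1.6× activity: 0.22 × 1.6 = 0.352.
The remaining 26% of clearance is unaffected.
New clearance relative to baseline: 0.102 + 0.063 + 0.352 + 0.26 = 0.777.
New steady-state plasma level = 13.3 / 0.777 = 17.1 mg/L (concentration scales inversely with clearance).

17.1 mg/L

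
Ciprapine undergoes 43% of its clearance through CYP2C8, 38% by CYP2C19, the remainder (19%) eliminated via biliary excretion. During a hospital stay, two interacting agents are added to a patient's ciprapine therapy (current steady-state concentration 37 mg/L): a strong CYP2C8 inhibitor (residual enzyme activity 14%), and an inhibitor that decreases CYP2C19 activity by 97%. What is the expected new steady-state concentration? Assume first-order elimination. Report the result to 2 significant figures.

1.4 × 10² mg/L

The CYP2C8 pathway (43% of clearance) is reduced to 0.14× activity: 0.43 × 0.14 = 0.0602.
The CYP2C19 pathway (38% of clearance) drops to 0.03× activity: 0.38 × 0.03 = 0.0114.
The remaining 19% of clearance is unaffected.
CL_new/CL_old = 0.0602 + 0.0114 + 0.19 = 0.2616.
New steady-state concentration = 37 / 0.2616 = 1.4 × 10² mg/L (concentration scales inversely with clearance).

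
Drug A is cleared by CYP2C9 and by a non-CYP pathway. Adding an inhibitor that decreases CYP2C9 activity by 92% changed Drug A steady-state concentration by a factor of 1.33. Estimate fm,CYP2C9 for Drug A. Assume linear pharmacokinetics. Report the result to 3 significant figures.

CL'/CL = 1 / 1.33 = 0.7519
0.08·fm + (1 − fm) = 0.7519
fm = (0.7519 − 1) / (0.08 − 1) = 0.270

0.270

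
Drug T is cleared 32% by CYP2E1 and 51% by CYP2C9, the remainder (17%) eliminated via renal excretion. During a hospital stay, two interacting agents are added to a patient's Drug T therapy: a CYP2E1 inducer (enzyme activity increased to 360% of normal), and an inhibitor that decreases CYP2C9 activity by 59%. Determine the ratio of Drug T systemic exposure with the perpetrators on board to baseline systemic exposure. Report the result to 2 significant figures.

0.65

CYP2E1: 0.32 × 3.6 = 1.152
CYP2C9: 0.51 × 0.41 = 0.2091
Other: 0.17 (unchanged)
Relative clearance = 1.152 + 0.2091 + 0.17 = 1.5311.
Because systemic exposure varies inversely with clearance, the combined effect is 1 / 1.5311 = 0.65.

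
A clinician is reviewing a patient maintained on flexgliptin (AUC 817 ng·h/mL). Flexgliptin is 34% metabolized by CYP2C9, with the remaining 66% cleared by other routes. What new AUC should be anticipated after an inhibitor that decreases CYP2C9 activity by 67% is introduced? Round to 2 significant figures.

The CYP2C9 pathway (34% of clearance) is reduced to 0.33× activity: 0.34 × 0.33 = 0.1122.
The remaining 66% of clearance is unaffected.
New clearance relative to baseline: 0.1122 + 0.66 = 0.7722.
AUC ∝ 1/CL, so new value = 817 / 0.7722 = 1.1 × 10³ ng·h/mL.

1.1 × 10³ ng·h/mL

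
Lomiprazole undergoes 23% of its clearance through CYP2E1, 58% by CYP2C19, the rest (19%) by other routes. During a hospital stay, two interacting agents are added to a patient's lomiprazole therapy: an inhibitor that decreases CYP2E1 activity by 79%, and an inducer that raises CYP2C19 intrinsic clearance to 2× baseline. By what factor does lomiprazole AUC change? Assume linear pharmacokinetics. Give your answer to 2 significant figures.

0.72

The CYP2E1 pathway (23% of clearance) falls to 0.21× activity: 0.23 × 0.21 = 0.0483.
The CYP2C19 pathway (58% of clearance) rises to 2× activity: 0.58 × 2 = 1.16.
Non-CYP routes (19%) are unchanged.
Relative clearance = 0.0483 + 1.16 + 0.19 = 1.3983.
Net AUC ratio = 1 / 1.3983 = 0.72.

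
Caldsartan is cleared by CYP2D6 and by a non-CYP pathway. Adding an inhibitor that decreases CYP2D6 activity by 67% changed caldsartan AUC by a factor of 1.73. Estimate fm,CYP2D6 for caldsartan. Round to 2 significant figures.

0.63

Call the CYP2D6 fraction fm. After the interaction, CL_new/CL_old = fm × 0.33 + (1 − fm).
AUC ratio = 1 / (new CL fraction), so new CL fraction = 1 / 1.73 = 0.578.
fm × 0.33 + 1 − fm = 0.578  ⇒  fm × (0.33 − 1) = −0.422  ⇒  fm = 0.63.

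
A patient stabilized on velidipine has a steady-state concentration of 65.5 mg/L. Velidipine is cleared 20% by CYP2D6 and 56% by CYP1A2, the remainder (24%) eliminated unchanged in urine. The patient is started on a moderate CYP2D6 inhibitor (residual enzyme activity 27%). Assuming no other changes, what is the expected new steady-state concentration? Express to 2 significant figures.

The CYP2D6 pathway (20% of clearance) is reduced to 0.27× activity: 0.2 × 0.27 = 0.054.
CYP1A2 (56%) and the residual 24% are unaffected.
Relative clearance = 0.054 + 0.56 + 0.24 = 0.854.
With dosing unchanged, steady-state concentration scales as 1/CL: 65.5 / 0.854 = 77 mg/L.

77 mg/L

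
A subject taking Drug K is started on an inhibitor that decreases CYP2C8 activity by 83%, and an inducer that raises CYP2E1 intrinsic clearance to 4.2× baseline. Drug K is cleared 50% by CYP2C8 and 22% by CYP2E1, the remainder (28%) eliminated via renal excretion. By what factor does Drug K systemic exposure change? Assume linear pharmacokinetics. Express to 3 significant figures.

The CYP2C8 pathway (50% of clearance) falls to 0.17× activity: 0.5 × 0.17 = 0.085.
The CYP2E1 pathway (22% of clearance) is boosted to 4.2× activity: 0.22 × 4.2 = 0.924.
The remaining 28% of clearance is unaffected.
CL_new/CL_old = 0.085 + 0.924 + 0.28 = 1.289.
Systemic exposure ∝ 1/CL: fold-change = 1 / 1.289 = 0.776.

0.776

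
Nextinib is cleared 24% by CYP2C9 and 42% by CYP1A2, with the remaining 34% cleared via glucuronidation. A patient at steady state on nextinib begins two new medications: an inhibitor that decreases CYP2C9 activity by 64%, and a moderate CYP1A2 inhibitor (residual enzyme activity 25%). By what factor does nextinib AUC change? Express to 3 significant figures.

CYP2C9: 0.24 × 0.36 = 0.0864
CYP1A2: 0.42 × 0.25 = 0.105
Other: 0.34 (unchanged)
Relative clearance = 0.0864 + 0.105 + 0.34 = 0.5314.
Because AUC varies inversely with clearance, the combined effect is 1 / 0.5314 = 1.88.

1.88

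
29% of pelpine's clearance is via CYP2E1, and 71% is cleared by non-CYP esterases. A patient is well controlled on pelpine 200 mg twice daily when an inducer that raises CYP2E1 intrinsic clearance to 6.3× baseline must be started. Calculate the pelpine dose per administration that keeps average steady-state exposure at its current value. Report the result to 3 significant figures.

The CYP2E1 pathway (29% of clearance) rises to 6.3× activity: 0.29 × 6.3 = 1.827.
Non-CYP routes (71%) are unchanged.
CL_new/CL_old = 1.827 + 0.71 = 2.537.
To maintain the same steady-state level, dose must scale with clearance: new dose = 200 × 2.537 = 507 mg.

507 mg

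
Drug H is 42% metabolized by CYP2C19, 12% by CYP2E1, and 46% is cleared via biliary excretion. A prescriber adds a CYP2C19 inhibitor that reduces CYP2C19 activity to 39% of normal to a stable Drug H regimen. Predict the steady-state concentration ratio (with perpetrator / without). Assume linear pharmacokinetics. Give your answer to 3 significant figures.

1.34

The CYP2C19 pathway (42% of clearance) is reduced to 0.39× activity: 0.42 × 0.39 = 0.1638.
CYP2E1 (12%) and the residual 46% are unaffected.
Relative clearance = 0.1638 + 0.12 + 0.46 = 0.7438.
Steady-state concentration is inversely proportional to clearance, so the fold-change is 1 / 0.7438 = 1.34.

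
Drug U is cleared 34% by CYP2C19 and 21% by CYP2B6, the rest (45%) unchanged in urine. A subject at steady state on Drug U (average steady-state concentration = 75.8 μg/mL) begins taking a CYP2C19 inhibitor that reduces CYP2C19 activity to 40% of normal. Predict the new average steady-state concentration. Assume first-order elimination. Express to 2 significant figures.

The CYP2C19 pathway (34% of clearance) falls to 0.4× activity: 0.34 × 0.4 = 0.136.
CYP2B6 (21%) and the residual 45% are unaffected.
Relative clearance = 0.136 + 0.21 + 0.45 = 0.796.
New average steady-state concentration = baseline ÷ relative clearance = 75.8 / 0.796 = 95 μg/mL.

95 μg/mL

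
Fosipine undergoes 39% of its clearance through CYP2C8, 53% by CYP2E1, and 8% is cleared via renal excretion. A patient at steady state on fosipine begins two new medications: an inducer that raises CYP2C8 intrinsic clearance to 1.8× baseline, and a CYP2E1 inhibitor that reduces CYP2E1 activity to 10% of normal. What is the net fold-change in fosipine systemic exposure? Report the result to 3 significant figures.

1.20

The CYP2C8 pathway (39% of clearance) increases to 1.8× activity: 0.39 × 1.8 = 0.702.
The CYP2E1 pathway (53% of clearance) drops to 0.1× activity: 0.53 × 0.1 = 0.053.
Non-CYP routes (8%) are unchanged.
New clearance relative to baseline: 0.702 + 0.053 + 0.08 = 0.835.
Because systemic exposure varies inversely with clearance, the combined effect is 1 / 0.835 = 1.20.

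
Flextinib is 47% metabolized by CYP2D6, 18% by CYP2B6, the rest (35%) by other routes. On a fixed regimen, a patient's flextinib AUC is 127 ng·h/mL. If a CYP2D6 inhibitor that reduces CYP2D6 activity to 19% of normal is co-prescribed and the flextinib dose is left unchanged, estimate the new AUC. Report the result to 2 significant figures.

CYP2D6: 0.47 × 0.19 = 0.0893
CYP2B6: 0.18 (unchanged)
Other: 0.35 (unchanged)
Relative clearance = 0.0893 + 0.18 + 0.35 = 0.6193.
AUC ∝ 1/CL, so new value = 127 / 0.6193 = 2.1 × 10² ng·h/mL.

2.1 × 10² ng·h/mL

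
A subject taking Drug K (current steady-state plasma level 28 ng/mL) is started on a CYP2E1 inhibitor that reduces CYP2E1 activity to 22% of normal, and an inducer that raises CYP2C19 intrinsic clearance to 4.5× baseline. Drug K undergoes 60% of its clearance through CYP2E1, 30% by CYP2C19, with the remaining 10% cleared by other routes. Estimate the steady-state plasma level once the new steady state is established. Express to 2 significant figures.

18 ng/mL

CYP2E1: 0.6 × 0.22 = 0.132
CYP2C19: 0.3 × 4.5 = 1.35
Other: 0.1 (unchanged)
CL_new/CL_old = 0.132 + 1.35 + 0.1 = 1.582.
Steady-state plasma level ∝ 1/CL: new value = 28 / 1.582 = 18 ng/mL.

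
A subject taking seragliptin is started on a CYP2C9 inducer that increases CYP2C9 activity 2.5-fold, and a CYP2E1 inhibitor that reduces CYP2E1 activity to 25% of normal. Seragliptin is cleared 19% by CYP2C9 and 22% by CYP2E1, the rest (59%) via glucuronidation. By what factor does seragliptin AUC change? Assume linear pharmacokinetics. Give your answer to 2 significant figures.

0.89

CYP2C9: 0.19 × 2.5 = 0.475
CYP2E1: 0.22 × 0.25 = 0.055
Other: 0.59 (unchanged)
CL_new/CL_old = 0.475 + 0.055 + 0.59 = 1.12.
Because AUC varies inversely with clearance, the combined effect is 1 / 1.12 = 0.89.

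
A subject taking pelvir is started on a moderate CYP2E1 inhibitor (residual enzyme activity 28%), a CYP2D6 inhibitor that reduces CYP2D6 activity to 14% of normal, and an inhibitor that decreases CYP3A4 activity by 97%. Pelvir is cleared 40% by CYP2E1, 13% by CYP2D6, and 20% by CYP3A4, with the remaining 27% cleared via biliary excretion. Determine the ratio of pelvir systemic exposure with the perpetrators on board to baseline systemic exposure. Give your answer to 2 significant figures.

2.5

CYP2E1: 0.4 × 0.28 = 0.112
CYP2D6: 0.13 × 0.14 = 0.0182
CYP3A4: 0.2 × 0.03 = 0.006
Other: 0.27 (unchanged)
Relative clearance = 0.112 + 0.0182 + 0.006 + 0.27 = 0.4062.
Net systemic exposure ratio = 1 / 0.4062 = 2.5.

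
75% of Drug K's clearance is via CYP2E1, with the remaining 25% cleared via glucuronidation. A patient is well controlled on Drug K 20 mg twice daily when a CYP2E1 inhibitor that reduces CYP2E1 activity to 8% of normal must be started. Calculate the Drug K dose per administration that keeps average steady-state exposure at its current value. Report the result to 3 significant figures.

The CYP2E1 pathway (75% of clearance) is reduced to 0.08× activity: 0.75 × 0.08 = 0.06.
The remaining 25% of clearance is unaffected.
CL_new/CL_old = 0.06 + 0.25 = 0.31.
To maintain the same steady-state level, dose must scale with clearance: new dose = 20 × 0.31 = 6.20 mg.

6.20 mg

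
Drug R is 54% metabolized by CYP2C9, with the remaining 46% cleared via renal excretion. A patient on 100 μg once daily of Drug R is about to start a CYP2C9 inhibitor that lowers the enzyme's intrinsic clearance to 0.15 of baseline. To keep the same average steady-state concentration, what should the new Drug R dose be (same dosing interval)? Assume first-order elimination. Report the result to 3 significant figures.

54.1 μg

The CYP2C9 pathway (54% of clearance) falls to 0.15× activity: 0.54 × 0.15 = 0.081.
Non-CYP routes (46%) are unchanged.
CL_new/CL_old = 0.081 + 0.46 = 0.541.
To maintain the same steady-state level, dose must scale with clearance: new dose = 100 × 0.541 = 54.1 μg.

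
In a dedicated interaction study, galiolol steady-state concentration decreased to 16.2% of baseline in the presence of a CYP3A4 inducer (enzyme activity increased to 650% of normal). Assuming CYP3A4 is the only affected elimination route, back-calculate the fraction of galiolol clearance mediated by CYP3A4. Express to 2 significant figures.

0.94

Write x for the fraction cleared via CYP3A4. The observed steady-state concentration change means clearance rose to 1/0.162 = 6.173 of baseline.
Setting x·6.5 + (1 − x) = 6.173 and solving: x = (6.173 − 1)/(6.5 − 1) = 0.94.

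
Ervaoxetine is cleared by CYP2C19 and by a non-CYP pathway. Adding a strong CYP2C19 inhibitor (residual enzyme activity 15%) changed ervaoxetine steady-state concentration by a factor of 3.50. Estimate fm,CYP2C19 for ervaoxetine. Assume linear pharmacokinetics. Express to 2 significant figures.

Call the CYP2C19 fraction fm. After the interaction, CL_new/CL_old = fm × 0.15 + (1 − fm).
Steady-state concentration ratio = 1 / (new CL fraction), so new CL fraction = 1 / 3.50 = 0.2857.
fm × 0.15 + 1 − fm = 0.2857  ⇒  fm × (0.15 − 1) = −0.7143  ⇒  fm = 0.84.

0.84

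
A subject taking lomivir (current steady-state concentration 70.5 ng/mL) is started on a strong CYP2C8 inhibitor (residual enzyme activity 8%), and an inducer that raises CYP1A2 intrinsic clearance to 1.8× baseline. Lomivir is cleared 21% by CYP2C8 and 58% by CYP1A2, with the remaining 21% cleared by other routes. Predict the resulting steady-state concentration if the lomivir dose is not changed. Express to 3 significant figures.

55.5 ng/mL

The CYP2C8 pathway (21% of clearance) is reduced to 0.08× activity: 0.21 × 0.08 = 0.0168.
The CYP1A2 pathway (58% of clearance) rises to 1.8× activity: 0.58 × 1.8 = 1.044.
Non-CYP routes (21%) are unchanged.
Relative clearance = 0.0168 + 1.044 + 0.21 = 1.2708.
Dividing the baseline by the relative clearance: 70.5 / 1.2708 = 55.5 ng/mL.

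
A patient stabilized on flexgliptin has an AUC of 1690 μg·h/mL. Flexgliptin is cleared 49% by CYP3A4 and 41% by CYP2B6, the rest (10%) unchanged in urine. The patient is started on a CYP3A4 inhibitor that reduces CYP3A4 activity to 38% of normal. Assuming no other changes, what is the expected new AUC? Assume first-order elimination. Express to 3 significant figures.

2.43 × 10³ μg·h/mL

The CYP3A4 pathway (49% of clearance) falls to 0.38× activity: 0.49 × 0.38 = 0.1862.
CYP2B6 (41%) and the residual 10% are unaffected.
New clearance relative to baseline: 0.1862 + 0.41 + 0.1 = 0.6962.
New AUC = baseline ÷ relative clearance = 1690 / 0.6962 = 2.43 × 10³ μg·h/mL.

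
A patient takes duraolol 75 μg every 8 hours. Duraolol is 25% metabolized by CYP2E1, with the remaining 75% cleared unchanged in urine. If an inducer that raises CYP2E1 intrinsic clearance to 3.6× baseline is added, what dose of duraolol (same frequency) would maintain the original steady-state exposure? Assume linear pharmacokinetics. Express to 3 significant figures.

124 μg

CYP2E1: 0.25 × 3.6 = 0.9
Other: 0.75 (unchanged)
Relative clearance = 0.9 + 0.75 = 1.65.
Css,avg = (dose rate)/CL, so holding Css fixed requires dose ∝ CL: 75 × 1.65 = 124 μg.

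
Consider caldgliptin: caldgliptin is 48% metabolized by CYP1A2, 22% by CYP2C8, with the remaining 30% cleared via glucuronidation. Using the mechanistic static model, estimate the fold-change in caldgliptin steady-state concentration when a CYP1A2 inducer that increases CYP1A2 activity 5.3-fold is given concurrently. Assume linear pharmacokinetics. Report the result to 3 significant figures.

0.326

The CYP1A2 pathway (48% of clearance) is boosted to 5.3× activity: 0.48 × 5.3 = 2.544.
CYP2C8 (22%) and the residual 30% are unaffected.
CL_new/CL_old = 2.544 + 0.22 + 0.3 = 3.064.
Since steady-state concentration ∝ 1/CL, the ratio is 1 / 3.064 = 0.326.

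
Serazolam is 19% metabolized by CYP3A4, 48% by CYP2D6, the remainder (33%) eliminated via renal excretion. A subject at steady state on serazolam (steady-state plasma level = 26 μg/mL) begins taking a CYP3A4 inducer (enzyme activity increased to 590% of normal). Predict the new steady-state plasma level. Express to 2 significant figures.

13 μg/mL

The CYP3A4 pathway (19% of clearance) is boosted to 5.9× activity: 0.19 × 5.9 = 1.121.
CYP2D6 (48%) and the residual 33% are unaffected.
CL_new/CL_old = 1.121 + 0.48 + 0.33 = 1.931.
Steady-state plasma level ∝ 1/CL, so new value = 26 / 1.931 = 13 μg/mL.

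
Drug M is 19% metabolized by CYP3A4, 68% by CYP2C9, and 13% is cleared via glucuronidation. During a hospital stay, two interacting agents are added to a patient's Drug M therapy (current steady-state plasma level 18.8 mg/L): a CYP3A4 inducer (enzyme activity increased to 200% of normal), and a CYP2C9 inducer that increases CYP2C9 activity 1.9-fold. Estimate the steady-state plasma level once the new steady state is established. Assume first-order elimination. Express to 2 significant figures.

10 mg/L

The CYP3A4 pathway (19% of clearance) rises to 2× activity: 0.19 × 2 = 0.38.
The CYP2C9 pathway (68% of clearance) is boosted to 1.9× activity: 0.68 × 1.9 = 1.292.
The remaining 13% of clearance is unaffected.
New clearance relative to baseline: 0.38 + 1.292 + 0.13 = 1.802.
Steady-state plasma level ∝ 1/CL: new value = 18.8 / 1.802 = 10 mg/L.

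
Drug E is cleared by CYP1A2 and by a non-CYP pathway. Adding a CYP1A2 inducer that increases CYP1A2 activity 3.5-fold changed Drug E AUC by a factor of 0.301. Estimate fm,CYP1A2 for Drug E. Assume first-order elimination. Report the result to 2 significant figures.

0.93

Let x = fm,CYP1A2. Because AUC ∝ 1/CL, relative clearance rose to 1/0.301 = 3.322.
Setting x·3.5 + (1 − x) = 3.322 and solving: x = (3.322 − 1)/(3.5 − 1) = 0.93.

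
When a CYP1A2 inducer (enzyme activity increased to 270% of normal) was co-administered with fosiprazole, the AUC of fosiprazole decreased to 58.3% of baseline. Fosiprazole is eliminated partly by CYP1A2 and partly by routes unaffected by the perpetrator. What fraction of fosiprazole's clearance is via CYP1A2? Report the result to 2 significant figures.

0.42

Let fm be the CYP1A2 fraction. New clearance relative to baseline = fm × 2.7 + (1 − fm).
AUC ratio = 1 / (new CL fraction), so new CL fraction = 1 / 0.583 = 1.715.
fm × 2.7 + 1 − fm = 1.715  ⇒  fm × (2.7 − 1) = 0.7153  ⇒  fm = 0.42.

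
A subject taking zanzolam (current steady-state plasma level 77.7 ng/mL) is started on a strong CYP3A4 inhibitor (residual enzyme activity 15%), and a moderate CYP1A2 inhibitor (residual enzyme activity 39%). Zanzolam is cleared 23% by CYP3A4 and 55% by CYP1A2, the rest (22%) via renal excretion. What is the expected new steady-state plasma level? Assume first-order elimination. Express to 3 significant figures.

The CYP3A4 pathway (23% of clearance) drops to 0.15× activity: 0.23 × 0.15 = 0.0345.
The CYP1A2 pathway (55% of clearance) drops to 0.39× activity: 0.55 × 0.39 = 0.2145.
The remaining 22% of clearance is unaffected.
New clearance relative to baseline: 0.0345 + 0.2145 + 0.22 = 0.469.
Dividing the baseline by the relative clearance: 77.7 / 0.469 = 166 ng/mL.

166 ng/mL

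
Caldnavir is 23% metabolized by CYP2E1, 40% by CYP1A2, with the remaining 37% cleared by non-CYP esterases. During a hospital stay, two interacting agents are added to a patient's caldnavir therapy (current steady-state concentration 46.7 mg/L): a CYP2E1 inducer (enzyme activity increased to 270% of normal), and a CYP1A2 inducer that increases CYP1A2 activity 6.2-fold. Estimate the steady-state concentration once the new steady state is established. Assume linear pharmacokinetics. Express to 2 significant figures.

13 mg/L

The CYP2E1 pathway (23% of clearance) is boosted to 2.7× activity: 0.23 × 2.7 = 0.621.
The CYP1A2 pathway (40% of clearance) rises to 6.2× activity: 0.4 × 6.2 = 2.48.
The remaining 37% of clearance is unaffected.
Relative clearance = 0.621 + 2.48 + 0.37 = 3.471.
New steady-state concentration = 46.7 / 3.471 = 13 mg/L (concentration scales inversely with clearance).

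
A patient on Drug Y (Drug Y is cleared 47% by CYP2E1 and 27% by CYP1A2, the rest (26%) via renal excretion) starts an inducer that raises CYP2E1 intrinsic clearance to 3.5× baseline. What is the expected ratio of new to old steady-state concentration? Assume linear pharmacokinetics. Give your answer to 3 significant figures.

0.460

CYP2E1: 0.47 × 3.5 = 1.645
CYP1A2: 0.27 (unchanged)
Other: 0.26 (unchanged)
CL_new/CL_old = 1.645 + 0.27 + 0.26 = 2.175.
Steady-state concentration ratio = CL_old/CL_new = 1 / 2.175 = 0.460.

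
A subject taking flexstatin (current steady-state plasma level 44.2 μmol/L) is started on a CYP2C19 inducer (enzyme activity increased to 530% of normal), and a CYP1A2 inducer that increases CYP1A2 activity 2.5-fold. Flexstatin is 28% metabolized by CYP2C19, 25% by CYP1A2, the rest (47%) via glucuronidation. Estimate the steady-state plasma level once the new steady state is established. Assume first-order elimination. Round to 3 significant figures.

The CYP2C19 pathway (28% of clearance) rises to 5.3× activity: 0.28 × 5.3 = 1.484.
The CYP1A2 pathway (25% of clearance) rises to 2.5× activity: 0.25 × 2.5 = 0.625.
The remaining 47% of clearance is unaffected.
CL_new/CL_old = 1.484 + 0.625 + 0.47 = 2.579.
Dividing the baseline by the relative clearance: 44.2 / 2.579 = 17.1 μmol/L.

17.1 μmol/L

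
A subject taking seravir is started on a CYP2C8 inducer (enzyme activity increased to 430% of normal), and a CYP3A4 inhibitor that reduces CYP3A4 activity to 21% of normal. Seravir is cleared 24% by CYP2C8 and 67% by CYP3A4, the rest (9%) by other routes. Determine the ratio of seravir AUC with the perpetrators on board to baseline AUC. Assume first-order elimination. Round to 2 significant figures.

The CYP2C8 pathway (24% of clearance) is boosted to 4.3× activity: 0.24 × 4.3 = 1.032.
The CYP3A4 pathway (67% of clearance) falls to 0.21× activity: 0.67 × 0.21 = 0.1407.
Non-CYP routes (9%) are unchanged.
CL_new/CL_old = 1.032 + 0.1407 + 0.09 = 1.2627.
Net AUC ratio = 1 / 1.2627 = 0.79.

0.79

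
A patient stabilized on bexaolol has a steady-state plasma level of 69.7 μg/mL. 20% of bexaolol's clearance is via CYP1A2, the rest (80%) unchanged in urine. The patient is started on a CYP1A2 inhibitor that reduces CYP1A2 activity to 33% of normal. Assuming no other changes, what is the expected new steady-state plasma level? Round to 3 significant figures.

The CYP1A2 pathway (20% of clearance) is reduced to 0.33× activity: 0.2 × 0.33 = 0.066.
The remaining 80% of clearance is unaffected.
Relative clearance = 0.066 + 0.8 = 0.866.
With dosing unchanged, steady-state plasma level scales as 1/CL: 69.7 / 0.866 = 80.5 μg/mL.

80.5 μg/mL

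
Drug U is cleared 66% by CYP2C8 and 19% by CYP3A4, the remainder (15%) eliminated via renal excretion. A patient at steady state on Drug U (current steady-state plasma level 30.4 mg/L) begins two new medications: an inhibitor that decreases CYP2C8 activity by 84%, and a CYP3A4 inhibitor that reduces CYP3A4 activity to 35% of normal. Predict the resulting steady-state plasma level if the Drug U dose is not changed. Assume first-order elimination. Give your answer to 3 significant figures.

CYP2C8: 0.66 × 0.16 = 0.1056
CYP3A4: 0.19 × 0.35 = 0.0665
Other: 0.15 (unchanged)
New clearance relative to baseline: 0.1056 + 0.0665 + 0.15 = 0.3221.
New steady-state plasma level = 30.4 / 0.3221 = 94.4 mg/L (concentration scales inversely with clearance).

94.4 mg/L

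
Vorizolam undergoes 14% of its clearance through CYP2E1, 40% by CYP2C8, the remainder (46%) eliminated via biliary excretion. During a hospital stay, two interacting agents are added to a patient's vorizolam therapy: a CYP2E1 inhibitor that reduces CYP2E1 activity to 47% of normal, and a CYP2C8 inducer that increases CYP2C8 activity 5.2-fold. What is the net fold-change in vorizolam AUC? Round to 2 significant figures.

The CYP2E1 pathway (14% of clearance) is reduced to 0.47× activity: 0.14 × 0.47 = 0.0658.
The CYP2C8 pathway (40% of clearance) is boosted to 5.2× activity: 0.4 × 5.2 = 2.08.
Non-CYP routes (46%) are unchanged.
CL_new/CL_old = 0.0658 + 2.08 + 0.46 = 2.6058.
AUC ∝ 1/CL: fold-change = 1 / 2.6058 = 0.38.

0.38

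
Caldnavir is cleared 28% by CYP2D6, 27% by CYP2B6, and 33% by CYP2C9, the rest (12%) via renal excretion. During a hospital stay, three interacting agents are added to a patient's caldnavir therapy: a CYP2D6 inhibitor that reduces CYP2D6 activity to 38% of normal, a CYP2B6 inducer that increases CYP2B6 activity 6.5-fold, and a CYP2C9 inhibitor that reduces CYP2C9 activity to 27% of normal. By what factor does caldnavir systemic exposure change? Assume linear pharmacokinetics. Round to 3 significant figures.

0.483

The CYP2D6 pathway (28% of clearance) is reduced to 0.38× activity: 0.28 × 0.38 = 0.1064.
The CYP2B6 pathway (27% of clearance) increases to 6.5× activity: 0.27 × 6.5 = 1.755.
The CYP2C9 pathway (33% of clearance) is reduced to 0.27× activity: 0.33 × 0.27 = 0.0891.
The remaining 12% of clearance is unaffected.
New clearance relative to baseline: 0.1064 + 1.755 + 0.0891 + 0.12 = 2.0705.
Because systemic exposure varies inversely with clearance, the combined effect is 1 / 2.0705 = 0.483.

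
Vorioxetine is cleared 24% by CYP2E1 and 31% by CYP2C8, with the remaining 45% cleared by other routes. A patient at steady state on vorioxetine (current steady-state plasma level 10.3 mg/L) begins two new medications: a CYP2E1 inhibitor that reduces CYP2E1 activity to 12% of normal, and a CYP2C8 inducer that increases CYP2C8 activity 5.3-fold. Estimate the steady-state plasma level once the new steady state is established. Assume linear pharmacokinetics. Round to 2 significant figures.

The CYP2E1 pathway (24% of clearance) is reduced to 0.12× activity: 0.24 × 0.12 = 0.0288.
The CYP2C8 pathway (31% of clearance) increases to 5.3× activity: 0.31 × 5.3 = 1.643.
Non-CYP routes (45%) are unchanged.
CL_new/CL_old = 0.0288 + 1.643 + 0.45 = 2.1218.
Steady-state plasma level ∝ 1/CL: new value = 10.3 / 2.1218 = 4.9 mg/L.

4.9 mg/L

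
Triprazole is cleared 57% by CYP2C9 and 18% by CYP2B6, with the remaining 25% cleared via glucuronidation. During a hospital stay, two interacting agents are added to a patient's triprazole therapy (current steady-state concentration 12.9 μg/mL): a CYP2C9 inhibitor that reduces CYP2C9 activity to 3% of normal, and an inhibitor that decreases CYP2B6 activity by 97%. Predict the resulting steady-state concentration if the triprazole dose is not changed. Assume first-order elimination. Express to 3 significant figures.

47.3 μg/mL

The CYP2C9 pathway (57% of clearance) falls to 0.03× activity: 0.57 × 0.03 = 0.0171.
The CYP2B6 pathway (18% of clearance) drops to 0.03× activity: 0.18 × 0.03 = 0.0054.
The remaining 25% of clearance is unaffected.
CL_new/CL_old = 0.0171 + 0.0054 + 0.25 = 0.2725.
Steady-state concentration ∝ 1/CL: new value = 12.9 / 0.2725 = 47.3 μg/mL.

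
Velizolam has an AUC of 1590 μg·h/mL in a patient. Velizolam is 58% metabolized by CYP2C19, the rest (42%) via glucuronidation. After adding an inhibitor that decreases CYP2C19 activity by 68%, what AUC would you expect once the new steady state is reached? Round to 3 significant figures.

2.63 × 10³ μg·h/mL

The CYP2C19 pathway (58% of clearance) drops to 0.32× activity: 0.58 × 0.32 = 0.1856.
Non-CYP routes (42%) are unchanged.
CL_new/CL_old = 0.1856 + 0.42 = 0.6056.
New AUC = baseline ÷ relative clearance = 1590 / 0.6056 = 2.63 × 10³ μg·h/mL.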